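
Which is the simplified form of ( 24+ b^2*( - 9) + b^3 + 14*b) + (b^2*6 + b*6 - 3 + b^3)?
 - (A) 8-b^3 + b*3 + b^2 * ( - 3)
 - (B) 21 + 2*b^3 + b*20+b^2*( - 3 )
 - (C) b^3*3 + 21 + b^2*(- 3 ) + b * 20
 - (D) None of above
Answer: B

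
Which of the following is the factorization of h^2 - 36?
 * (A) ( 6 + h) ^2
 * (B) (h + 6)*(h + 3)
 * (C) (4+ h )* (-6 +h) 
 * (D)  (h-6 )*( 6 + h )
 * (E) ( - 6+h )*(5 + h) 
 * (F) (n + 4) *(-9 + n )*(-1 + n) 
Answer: D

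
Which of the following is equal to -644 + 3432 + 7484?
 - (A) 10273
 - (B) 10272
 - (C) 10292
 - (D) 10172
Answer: B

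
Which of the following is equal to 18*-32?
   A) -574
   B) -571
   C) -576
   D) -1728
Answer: C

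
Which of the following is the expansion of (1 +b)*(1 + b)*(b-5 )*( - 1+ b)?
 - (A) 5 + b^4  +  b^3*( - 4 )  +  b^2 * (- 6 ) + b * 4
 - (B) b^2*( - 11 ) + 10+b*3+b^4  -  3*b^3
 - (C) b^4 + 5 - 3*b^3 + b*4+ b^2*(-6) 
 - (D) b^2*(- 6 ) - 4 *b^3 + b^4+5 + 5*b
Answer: A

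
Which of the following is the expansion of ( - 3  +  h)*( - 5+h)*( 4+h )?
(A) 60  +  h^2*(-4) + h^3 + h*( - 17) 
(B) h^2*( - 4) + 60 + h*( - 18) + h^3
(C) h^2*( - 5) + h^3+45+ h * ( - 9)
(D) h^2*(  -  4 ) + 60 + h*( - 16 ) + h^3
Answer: A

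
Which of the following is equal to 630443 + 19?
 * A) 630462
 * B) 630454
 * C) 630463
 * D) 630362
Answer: A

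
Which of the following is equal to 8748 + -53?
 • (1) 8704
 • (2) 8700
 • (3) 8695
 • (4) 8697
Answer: 3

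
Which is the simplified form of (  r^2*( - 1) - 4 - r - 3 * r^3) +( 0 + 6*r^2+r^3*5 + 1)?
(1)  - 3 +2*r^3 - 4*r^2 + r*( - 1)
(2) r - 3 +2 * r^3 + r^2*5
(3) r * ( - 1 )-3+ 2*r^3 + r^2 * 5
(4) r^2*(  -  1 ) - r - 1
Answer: 3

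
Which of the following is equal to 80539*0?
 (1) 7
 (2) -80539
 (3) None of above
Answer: 3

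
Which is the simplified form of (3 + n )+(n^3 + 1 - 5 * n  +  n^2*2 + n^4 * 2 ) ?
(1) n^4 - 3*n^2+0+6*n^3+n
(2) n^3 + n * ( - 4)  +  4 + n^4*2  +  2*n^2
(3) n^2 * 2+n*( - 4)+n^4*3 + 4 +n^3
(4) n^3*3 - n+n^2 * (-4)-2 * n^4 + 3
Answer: 2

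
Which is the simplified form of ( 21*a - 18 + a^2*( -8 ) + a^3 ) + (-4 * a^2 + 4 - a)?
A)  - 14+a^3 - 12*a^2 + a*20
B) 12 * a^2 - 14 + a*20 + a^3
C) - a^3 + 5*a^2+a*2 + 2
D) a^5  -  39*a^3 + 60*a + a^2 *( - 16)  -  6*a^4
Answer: A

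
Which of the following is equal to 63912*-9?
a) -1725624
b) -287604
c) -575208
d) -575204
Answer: c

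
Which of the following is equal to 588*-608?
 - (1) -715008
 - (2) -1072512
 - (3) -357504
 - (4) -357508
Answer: 3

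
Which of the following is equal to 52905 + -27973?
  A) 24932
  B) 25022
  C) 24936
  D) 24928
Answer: A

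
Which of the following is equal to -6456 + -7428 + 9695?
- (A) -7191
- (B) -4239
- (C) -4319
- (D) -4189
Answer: D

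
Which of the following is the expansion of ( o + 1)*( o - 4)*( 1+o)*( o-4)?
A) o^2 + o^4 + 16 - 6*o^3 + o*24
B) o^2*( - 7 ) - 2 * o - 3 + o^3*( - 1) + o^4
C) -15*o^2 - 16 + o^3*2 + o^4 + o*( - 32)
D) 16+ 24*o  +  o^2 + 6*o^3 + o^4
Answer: A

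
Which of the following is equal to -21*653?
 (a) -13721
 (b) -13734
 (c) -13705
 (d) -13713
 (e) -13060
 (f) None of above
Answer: d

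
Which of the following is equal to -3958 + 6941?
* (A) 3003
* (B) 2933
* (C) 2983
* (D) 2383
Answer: C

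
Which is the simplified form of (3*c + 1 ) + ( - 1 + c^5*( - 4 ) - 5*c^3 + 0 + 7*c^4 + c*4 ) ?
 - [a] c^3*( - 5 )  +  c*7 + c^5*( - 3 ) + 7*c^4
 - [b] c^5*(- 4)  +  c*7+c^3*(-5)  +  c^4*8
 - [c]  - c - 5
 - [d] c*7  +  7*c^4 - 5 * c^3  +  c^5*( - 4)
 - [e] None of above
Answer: d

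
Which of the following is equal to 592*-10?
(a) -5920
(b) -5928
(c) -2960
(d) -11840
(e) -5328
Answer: a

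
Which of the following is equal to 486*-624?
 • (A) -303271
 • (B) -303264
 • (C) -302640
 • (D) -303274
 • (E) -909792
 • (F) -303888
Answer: B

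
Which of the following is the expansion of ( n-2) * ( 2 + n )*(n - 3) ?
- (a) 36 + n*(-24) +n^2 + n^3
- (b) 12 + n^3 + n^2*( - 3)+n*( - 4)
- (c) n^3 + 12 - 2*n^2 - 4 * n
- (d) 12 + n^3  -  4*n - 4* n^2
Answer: b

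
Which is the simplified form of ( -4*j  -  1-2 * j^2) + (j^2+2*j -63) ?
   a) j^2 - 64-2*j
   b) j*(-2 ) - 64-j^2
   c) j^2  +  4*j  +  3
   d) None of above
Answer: b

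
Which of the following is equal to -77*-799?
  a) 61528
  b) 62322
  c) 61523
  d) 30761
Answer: c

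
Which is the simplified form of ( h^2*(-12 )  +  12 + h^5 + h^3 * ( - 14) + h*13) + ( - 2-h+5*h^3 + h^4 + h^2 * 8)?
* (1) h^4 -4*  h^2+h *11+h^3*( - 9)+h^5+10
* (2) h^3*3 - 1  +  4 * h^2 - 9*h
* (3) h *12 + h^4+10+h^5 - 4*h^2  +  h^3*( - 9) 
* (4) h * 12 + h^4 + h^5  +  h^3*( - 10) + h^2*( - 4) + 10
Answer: 3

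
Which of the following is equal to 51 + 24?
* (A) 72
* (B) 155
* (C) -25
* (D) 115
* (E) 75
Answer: E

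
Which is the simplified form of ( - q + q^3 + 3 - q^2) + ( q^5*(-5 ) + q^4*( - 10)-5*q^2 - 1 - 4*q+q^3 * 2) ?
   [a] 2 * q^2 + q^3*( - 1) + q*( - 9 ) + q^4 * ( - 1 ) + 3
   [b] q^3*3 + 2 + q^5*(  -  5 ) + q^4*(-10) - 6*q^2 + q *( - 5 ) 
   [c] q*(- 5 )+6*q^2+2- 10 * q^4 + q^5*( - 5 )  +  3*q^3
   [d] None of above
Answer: b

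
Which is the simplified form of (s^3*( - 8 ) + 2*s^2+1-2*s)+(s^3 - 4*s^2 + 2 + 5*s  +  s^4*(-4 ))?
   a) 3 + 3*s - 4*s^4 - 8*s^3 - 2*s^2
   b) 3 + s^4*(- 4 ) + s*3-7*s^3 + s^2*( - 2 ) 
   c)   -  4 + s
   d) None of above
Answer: b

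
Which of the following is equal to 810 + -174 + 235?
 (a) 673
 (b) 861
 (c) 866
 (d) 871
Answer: d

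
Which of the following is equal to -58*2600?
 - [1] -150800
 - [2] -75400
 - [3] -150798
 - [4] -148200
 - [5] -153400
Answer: 1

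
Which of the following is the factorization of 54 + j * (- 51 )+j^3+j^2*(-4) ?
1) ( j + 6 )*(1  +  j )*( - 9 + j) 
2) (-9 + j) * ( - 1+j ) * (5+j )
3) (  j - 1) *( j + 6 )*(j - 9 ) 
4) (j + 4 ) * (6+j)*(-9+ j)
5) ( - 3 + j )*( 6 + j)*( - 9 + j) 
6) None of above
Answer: 3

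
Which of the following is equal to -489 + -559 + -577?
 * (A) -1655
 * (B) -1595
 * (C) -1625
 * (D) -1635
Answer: C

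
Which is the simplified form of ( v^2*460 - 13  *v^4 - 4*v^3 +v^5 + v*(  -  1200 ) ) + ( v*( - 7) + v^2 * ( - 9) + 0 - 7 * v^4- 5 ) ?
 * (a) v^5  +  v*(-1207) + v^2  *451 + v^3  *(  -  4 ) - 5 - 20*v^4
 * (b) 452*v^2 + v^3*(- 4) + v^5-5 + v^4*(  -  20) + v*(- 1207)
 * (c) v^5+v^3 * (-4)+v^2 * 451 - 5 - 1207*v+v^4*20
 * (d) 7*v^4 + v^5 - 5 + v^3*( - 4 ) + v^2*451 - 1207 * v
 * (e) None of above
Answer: a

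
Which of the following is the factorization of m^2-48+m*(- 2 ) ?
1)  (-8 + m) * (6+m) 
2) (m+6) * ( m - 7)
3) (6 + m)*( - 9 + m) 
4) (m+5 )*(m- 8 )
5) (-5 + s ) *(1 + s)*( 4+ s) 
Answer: 1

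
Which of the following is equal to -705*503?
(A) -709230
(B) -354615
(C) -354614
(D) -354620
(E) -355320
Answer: B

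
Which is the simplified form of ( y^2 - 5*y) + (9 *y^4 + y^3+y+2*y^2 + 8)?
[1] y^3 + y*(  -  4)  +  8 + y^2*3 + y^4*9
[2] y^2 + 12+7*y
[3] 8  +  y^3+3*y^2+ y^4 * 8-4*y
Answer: 1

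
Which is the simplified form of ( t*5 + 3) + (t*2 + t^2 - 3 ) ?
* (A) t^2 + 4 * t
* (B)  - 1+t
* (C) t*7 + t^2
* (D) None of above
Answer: C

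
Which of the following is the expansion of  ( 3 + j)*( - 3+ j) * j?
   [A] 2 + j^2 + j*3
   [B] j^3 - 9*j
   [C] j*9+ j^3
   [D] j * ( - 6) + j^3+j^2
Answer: B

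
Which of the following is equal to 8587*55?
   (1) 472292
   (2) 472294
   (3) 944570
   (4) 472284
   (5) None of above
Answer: 5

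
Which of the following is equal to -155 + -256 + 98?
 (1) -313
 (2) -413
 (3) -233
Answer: 1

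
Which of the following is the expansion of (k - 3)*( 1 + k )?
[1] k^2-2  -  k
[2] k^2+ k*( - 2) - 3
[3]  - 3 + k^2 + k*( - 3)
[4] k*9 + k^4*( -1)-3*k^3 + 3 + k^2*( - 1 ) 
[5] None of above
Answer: 2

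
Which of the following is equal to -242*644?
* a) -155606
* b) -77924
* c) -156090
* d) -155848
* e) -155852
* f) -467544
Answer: d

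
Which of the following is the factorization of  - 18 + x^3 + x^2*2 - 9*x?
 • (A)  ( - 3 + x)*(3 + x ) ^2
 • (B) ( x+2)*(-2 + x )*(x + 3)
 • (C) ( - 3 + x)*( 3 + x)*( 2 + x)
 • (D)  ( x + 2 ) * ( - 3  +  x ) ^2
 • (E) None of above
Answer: C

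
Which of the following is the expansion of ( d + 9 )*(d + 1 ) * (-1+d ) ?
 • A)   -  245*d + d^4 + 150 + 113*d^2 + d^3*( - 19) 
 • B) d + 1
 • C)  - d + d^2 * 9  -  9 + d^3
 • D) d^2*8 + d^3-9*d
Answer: C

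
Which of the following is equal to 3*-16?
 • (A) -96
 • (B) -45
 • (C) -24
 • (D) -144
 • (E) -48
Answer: E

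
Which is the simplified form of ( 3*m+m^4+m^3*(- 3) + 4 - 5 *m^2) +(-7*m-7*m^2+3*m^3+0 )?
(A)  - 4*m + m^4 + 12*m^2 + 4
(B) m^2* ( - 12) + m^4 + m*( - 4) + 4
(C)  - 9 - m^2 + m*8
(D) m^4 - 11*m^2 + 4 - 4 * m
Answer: B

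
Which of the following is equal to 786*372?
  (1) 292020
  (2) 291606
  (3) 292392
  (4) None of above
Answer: 3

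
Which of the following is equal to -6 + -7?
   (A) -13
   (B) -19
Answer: A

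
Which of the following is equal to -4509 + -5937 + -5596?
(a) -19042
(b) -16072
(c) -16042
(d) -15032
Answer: c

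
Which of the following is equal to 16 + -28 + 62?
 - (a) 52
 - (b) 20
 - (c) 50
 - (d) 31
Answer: c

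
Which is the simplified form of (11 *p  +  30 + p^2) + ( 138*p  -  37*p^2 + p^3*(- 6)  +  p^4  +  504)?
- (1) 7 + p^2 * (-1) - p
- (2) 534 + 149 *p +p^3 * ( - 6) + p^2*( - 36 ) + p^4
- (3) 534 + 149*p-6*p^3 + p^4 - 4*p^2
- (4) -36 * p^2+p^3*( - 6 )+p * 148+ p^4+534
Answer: 2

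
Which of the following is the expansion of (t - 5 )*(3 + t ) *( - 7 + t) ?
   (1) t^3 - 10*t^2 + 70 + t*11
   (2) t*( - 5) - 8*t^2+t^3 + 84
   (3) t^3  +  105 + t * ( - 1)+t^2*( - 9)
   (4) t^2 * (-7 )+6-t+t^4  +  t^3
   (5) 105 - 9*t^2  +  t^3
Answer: 3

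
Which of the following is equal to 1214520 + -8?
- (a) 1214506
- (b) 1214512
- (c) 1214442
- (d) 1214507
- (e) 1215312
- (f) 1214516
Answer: b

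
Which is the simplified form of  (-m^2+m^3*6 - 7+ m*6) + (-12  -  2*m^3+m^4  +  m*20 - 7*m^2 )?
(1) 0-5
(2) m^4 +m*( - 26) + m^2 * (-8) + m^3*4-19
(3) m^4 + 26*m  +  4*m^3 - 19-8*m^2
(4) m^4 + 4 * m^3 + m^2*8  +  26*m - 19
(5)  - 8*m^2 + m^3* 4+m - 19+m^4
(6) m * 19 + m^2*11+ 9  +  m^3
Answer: 3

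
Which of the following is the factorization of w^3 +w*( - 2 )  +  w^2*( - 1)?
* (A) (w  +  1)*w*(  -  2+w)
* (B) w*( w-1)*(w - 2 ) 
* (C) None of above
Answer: A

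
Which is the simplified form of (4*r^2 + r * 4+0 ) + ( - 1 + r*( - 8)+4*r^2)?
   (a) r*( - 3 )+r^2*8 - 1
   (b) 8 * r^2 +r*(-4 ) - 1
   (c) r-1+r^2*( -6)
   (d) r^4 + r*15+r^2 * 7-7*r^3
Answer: b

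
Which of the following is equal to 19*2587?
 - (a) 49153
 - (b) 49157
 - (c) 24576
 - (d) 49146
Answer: a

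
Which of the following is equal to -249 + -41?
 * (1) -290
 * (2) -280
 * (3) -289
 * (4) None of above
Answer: 1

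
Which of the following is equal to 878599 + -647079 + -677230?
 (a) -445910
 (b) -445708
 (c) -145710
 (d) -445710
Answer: d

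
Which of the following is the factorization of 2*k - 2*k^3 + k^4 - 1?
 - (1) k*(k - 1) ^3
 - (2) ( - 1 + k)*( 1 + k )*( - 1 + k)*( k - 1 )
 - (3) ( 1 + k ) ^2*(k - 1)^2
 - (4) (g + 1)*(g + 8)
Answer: 2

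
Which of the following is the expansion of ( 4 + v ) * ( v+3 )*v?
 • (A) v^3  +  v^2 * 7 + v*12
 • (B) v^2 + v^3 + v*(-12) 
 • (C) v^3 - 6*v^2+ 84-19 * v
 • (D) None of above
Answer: A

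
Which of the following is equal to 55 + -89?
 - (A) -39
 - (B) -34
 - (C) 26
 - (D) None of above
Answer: B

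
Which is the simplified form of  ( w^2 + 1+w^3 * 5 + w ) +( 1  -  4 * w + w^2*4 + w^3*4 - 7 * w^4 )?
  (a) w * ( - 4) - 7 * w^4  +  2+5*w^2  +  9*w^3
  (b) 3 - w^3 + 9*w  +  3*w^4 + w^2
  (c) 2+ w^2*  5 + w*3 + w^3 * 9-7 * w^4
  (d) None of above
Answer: d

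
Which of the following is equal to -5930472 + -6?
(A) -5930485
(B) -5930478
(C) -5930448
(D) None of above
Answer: B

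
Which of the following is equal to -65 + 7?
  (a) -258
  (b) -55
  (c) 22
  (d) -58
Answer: d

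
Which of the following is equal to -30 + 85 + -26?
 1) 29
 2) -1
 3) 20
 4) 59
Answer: 1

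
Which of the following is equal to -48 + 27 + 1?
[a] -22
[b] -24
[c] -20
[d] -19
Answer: c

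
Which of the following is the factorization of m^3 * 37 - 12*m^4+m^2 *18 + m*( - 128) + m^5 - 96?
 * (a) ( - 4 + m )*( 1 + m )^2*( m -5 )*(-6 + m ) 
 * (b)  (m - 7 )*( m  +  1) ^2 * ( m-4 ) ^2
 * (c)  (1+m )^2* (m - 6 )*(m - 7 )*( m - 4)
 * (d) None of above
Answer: d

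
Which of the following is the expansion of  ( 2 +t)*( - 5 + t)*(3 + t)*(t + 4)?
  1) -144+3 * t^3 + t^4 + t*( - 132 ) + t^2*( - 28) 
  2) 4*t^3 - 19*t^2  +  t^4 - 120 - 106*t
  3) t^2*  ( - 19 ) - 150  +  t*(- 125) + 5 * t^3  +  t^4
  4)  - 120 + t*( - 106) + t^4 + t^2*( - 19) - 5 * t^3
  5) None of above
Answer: 2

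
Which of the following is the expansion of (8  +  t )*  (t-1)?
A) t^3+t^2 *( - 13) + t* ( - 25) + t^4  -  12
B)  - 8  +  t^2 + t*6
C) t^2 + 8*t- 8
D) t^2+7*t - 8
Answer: D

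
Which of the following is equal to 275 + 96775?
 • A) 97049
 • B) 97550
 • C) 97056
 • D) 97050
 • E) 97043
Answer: D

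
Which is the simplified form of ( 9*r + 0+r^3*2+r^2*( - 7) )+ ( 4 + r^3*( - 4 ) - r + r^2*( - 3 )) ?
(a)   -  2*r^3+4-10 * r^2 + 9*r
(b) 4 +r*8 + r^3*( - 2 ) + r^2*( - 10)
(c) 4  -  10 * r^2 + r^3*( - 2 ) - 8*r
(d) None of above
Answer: b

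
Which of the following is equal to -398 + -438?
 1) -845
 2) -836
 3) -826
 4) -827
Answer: 2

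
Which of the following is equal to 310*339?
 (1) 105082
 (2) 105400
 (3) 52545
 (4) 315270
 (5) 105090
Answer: 5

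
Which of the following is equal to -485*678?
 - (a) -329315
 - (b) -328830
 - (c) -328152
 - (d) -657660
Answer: b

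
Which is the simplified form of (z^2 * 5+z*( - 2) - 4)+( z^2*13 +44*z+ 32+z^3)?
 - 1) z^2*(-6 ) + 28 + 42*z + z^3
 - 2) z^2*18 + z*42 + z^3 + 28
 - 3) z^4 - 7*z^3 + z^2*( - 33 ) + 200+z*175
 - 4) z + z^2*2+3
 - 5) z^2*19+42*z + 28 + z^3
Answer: 2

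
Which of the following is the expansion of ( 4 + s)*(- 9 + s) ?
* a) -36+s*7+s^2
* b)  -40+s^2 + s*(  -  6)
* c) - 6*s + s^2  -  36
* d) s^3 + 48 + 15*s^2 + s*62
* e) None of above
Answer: e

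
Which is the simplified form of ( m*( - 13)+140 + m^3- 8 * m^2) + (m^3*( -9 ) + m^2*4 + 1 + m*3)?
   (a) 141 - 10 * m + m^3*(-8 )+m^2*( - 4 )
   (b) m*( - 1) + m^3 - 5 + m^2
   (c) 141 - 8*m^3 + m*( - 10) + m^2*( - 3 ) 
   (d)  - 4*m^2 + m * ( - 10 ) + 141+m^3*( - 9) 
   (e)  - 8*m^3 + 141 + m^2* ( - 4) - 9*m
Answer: a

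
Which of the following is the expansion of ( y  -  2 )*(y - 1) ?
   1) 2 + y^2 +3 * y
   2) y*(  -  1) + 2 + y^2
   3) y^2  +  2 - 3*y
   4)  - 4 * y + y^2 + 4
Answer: 3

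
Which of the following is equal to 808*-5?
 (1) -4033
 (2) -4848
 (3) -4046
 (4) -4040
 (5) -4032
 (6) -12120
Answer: 4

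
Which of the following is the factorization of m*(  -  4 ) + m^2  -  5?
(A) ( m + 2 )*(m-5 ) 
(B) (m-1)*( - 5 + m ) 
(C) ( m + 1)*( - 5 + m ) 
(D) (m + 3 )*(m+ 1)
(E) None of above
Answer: C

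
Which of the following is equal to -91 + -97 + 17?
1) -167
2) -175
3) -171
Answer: 3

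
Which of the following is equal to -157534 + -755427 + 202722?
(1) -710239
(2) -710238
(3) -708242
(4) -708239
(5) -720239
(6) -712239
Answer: 1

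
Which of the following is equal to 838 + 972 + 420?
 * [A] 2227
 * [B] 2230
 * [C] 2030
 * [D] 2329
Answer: B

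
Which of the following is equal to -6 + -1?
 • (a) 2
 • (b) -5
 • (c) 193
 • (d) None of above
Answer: d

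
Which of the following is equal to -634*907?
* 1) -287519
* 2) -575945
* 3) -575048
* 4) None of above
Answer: 4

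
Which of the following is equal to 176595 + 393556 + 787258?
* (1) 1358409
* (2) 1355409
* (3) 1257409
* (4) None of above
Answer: 4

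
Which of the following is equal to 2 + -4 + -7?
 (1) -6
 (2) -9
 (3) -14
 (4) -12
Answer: 2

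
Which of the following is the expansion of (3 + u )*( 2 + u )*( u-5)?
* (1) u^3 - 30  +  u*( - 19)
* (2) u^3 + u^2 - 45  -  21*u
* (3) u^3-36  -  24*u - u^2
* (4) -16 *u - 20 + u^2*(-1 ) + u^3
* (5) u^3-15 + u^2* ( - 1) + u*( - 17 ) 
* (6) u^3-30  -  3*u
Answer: 1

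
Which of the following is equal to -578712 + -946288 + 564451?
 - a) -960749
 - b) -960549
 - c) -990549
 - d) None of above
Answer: b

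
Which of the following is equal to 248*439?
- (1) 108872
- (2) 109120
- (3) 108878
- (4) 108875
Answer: 1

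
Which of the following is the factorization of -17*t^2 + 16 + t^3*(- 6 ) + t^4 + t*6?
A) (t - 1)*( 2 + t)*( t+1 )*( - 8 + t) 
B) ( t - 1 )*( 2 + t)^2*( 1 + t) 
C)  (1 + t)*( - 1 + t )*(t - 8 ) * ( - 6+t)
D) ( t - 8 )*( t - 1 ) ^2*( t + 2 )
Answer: A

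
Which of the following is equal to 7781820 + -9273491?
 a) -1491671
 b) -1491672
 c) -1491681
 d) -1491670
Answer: a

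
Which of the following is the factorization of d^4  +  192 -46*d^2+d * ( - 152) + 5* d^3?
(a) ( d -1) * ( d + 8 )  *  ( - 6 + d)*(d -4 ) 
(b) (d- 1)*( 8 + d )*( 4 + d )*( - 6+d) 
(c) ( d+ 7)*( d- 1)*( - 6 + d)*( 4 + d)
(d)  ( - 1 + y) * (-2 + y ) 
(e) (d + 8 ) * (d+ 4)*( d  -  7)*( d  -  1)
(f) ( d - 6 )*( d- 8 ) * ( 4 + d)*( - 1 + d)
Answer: b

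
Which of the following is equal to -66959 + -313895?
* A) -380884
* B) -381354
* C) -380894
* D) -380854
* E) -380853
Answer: D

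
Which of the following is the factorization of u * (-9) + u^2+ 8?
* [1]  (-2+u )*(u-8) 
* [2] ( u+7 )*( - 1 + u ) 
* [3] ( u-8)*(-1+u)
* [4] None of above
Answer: 3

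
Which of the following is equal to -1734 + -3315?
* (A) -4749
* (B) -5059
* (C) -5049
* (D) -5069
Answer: C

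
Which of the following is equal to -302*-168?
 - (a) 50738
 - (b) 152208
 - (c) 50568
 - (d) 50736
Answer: d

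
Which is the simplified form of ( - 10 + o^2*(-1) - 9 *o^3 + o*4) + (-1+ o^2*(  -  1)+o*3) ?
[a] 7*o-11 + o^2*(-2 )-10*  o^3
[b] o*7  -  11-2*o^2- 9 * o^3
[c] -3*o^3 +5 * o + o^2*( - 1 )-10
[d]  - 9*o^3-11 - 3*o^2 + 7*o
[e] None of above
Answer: b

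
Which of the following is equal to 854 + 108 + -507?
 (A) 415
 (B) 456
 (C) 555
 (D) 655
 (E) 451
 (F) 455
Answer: F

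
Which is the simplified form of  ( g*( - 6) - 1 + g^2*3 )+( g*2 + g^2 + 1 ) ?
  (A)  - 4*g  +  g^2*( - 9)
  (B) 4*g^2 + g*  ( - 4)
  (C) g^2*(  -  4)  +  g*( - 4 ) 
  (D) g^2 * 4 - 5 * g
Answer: B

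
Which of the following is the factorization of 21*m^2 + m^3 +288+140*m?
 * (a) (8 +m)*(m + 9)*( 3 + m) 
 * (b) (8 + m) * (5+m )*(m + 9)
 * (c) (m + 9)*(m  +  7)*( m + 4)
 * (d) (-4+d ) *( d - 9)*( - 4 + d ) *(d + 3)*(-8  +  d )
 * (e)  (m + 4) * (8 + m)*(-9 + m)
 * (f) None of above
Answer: f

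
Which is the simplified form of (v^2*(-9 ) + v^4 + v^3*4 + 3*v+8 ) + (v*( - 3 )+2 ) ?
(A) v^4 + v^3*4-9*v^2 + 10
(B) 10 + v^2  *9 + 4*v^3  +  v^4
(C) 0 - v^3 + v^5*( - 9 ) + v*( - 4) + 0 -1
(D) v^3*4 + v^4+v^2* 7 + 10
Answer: A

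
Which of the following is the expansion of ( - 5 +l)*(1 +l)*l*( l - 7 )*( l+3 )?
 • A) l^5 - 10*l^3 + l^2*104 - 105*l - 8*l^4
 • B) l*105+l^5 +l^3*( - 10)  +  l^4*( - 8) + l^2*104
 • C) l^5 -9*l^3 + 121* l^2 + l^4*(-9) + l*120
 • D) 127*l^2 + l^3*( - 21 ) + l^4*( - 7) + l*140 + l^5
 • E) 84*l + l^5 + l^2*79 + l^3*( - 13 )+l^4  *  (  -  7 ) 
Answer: B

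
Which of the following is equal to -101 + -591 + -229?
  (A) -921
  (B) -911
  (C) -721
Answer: A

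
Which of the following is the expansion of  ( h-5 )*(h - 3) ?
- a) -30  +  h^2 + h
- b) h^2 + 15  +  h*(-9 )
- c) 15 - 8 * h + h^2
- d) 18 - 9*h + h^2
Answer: c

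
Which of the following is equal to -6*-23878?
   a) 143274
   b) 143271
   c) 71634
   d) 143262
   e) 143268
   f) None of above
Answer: e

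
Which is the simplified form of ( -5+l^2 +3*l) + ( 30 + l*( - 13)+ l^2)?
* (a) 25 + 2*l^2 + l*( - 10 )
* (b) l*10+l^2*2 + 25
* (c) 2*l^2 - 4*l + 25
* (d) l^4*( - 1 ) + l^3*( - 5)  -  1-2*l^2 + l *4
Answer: a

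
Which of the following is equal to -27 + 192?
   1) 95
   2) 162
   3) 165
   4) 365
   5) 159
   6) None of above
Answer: 3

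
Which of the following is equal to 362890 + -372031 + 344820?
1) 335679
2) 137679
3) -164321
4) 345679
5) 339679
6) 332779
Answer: 1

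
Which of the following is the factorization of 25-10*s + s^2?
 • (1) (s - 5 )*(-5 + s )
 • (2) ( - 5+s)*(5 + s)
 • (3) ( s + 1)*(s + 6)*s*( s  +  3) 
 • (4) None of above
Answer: 1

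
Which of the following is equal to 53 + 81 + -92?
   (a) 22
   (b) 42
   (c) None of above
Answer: b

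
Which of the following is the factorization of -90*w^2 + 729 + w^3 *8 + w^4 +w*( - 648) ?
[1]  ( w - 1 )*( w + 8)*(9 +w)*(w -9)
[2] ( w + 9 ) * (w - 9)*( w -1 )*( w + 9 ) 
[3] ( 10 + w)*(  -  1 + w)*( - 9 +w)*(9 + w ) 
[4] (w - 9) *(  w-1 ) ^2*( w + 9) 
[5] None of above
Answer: 2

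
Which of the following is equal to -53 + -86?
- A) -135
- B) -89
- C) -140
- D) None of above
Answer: D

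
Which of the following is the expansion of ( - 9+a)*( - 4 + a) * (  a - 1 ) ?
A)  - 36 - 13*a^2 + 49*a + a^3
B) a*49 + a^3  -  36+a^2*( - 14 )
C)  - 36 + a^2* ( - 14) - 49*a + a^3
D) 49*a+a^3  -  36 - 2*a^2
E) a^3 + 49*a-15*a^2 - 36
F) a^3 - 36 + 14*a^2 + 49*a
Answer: B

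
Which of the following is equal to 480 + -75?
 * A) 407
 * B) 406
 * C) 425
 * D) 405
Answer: D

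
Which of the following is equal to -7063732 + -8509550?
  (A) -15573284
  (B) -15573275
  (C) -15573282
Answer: C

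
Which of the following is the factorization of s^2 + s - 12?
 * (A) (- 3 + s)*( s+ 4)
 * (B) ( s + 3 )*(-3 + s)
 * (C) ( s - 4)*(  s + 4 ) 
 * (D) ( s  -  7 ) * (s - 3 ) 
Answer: A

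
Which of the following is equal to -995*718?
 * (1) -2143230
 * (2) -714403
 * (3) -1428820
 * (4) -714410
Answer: 4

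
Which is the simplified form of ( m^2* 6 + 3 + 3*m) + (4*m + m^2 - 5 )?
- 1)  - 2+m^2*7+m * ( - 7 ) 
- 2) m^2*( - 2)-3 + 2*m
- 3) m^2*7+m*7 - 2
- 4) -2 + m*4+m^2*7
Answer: 3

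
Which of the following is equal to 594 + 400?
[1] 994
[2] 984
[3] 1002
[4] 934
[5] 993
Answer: 1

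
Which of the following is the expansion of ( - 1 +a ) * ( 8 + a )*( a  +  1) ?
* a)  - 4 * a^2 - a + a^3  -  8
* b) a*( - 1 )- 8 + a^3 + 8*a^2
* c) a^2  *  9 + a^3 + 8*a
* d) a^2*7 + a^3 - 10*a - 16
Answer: b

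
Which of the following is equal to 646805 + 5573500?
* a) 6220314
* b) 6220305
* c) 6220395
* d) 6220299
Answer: b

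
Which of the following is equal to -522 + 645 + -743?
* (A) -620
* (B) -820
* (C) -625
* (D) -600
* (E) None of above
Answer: A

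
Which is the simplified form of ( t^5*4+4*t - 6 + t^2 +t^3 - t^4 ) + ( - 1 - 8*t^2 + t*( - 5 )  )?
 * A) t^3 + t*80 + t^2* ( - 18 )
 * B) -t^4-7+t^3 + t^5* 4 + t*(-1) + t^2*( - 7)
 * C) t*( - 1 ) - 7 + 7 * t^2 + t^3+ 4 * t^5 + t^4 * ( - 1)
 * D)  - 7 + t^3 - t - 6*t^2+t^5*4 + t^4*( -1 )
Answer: B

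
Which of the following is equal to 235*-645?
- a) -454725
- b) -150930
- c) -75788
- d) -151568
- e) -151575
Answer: e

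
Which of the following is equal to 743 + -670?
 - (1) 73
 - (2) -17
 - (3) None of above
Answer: 1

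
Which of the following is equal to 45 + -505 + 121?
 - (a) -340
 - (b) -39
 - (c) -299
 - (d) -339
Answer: d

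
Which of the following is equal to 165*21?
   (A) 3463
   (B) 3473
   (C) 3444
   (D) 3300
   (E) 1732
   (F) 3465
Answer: F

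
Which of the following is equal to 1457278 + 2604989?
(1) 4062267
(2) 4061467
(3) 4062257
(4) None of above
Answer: 1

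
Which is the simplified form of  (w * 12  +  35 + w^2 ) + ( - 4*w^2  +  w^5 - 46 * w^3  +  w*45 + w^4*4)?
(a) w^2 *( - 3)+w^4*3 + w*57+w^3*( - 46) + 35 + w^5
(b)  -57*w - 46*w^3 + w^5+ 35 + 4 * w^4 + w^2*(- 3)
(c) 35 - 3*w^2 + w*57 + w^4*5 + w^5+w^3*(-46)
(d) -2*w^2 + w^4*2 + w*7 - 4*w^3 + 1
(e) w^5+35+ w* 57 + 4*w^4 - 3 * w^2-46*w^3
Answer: e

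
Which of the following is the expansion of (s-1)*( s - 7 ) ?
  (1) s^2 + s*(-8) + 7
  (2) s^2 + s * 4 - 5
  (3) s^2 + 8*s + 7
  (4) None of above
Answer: 1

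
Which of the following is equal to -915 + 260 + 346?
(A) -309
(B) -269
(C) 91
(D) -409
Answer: A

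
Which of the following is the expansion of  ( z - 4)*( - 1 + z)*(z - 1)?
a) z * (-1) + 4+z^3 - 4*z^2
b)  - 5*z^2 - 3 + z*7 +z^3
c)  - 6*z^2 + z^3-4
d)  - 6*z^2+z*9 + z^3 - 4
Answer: d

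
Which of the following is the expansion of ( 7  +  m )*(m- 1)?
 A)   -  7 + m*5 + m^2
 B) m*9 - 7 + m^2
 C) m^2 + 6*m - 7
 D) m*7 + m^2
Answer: C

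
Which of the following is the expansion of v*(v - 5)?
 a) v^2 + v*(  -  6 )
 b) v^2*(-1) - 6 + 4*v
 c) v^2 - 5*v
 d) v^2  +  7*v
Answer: c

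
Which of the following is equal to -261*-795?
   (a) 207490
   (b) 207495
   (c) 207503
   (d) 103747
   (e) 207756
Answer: b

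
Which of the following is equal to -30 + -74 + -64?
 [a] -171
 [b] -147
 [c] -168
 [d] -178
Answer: c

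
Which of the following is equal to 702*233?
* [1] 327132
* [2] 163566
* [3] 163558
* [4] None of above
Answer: 2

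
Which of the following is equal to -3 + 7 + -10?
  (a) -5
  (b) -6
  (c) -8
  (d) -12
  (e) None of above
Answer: b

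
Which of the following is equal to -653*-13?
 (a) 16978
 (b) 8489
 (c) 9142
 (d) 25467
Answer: b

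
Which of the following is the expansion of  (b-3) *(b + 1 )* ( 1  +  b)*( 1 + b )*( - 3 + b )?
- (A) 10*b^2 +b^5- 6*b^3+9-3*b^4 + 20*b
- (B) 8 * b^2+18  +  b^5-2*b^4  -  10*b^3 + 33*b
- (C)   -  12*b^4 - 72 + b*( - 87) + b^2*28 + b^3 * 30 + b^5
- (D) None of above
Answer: D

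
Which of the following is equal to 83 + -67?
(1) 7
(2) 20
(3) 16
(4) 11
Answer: 3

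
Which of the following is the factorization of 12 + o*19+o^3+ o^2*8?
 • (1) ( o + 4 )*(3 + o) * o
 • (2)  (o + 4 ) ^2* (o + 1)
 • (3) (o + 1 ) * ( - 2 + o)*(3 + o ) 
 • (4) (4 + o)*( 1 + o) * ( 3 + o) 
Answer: 4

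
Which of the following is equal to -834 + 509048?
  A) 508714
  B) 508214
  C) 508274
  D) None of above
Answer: B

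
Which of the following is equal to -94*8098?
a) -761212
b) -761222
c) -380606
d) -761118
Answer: a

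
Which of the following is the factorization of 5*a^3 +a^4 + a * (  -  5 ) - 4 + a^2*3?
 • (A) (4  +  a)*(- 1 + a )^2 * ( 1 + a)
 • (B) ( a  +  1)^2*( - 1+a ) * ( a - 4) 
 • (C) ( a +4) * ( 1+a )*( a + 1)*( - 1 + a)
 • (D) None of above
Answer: C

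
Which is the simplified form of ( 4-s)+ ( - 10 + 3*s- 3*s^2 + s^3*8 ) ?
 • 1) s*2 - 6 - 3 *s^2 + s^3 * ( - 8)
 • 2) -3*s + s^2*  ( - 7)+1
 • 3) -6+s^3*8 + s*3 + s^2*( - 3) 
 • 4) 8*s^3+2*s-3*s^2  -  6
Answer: 4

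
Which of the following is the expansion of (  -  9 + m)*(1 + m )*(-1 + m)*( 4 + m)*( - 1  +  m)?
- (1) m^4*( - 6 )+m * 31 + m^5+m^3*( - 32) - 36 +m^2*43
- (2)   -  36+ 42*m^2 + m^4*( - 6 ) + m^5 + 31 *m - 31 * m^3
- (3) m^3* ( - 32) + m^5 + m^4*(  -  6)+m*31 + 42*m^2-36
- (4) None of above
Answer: 3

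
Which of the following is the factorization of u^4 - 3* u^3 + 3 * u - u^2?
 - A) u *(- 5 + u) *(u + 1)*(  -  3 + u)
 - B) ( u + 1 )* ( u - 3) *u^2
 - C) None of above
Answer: C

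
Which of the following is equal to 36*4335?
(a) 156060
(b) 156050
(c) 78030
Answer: a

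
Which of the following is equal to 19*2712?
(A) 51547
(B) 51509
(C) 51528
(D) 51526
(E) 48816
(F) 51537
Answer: C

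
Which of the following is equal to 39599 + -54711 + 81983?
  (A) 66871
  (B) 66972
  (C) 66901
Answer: A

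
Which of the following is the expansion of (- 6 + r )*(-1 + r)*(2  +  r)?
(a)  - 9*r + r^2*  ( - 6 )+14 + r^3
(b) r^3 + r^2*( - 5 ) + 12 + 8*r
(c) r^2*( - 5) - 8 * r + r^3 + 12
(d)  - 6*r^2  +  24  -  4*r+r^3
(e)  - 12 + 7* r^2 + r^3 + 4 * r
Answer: c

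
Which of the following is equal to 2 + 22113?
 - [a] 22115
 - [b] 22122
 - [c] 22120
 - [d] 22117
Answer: a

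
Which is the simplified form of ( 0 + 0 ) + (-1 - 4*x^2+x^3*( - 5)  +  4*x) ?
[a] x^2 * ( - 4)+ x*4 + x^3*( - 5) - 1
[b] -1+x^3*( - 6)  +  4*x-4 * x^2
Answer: a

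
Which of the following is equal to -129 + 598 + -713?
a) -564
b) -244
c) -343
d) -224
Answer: b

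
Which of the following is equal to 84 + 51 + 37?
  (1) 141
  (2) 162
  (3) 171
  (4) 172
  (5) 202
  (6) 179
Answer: 4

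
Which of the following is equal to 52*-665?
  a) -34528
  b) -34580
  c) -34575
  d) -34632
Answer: b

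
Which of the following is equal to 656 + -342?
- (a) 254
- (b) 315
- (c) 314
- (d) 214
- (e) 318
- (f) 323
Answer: c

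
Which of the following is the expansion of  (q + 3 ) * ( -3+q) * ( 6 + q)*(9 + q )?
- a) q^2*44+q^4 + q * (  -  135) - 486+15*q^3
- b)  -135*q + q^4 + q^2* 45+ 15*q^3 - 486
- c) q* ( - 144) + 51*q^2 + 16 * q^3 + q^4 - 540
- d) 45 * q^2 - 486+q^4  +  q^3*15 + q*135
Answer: b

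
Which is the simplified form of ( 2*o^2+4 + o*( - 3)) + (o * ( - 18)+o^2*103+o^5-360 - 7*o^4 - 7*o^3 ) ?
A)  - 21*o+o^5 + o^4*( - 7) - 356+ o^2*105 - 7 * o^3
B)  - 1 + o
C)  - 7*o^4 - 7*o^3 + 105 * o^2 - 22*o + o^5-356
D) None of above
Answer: A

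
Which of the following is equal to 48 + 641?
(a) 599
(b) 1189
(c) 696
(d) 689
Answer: d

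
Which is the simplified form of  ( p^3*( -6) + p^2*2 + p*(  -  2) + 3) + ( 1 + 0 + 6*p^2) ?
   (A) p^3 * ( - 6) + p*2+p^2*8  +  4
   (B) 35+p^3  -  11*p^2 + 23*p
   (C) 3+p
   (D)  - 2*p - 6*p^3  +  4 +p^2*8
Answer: D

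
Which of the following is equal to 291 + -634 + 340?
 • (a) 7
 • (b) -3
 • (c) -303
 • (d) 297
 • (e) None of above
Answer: b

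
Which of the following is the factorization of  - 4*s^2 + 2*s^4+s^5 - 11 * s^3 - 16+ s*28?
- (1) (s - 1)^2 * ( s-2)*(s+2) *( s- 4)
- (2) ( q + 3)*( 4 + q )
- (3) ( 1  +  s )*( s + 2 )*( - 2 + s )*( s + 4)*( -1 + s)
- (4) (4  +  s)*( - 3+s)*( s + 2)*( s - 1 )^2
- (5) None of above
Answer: 5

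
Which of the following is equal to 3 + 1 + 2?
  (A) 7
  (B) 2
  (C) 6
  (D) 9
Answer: C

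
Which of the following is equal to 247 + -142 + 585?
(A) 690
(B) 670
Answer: A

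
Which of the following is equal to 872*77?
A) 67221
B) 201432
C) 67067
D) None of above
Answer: D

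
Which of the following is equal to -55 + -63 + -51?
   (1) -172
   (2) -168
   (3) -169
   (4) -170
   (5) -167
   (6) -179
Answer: 3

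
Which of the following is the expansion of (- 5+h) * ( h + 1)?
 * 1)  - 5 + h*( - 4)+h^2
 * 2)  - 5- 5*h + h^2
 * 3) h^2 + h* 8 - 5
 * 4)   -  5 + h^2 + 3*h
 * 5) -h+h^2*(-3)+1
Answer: 1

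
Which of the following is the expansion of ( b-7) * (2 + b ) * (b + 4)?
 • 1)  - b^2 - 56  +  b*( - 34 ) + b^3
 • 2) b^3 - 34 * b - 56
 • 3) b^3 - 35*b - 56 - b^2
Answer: 1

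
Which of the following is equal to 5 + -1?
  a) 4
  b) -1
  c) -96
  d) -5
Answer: a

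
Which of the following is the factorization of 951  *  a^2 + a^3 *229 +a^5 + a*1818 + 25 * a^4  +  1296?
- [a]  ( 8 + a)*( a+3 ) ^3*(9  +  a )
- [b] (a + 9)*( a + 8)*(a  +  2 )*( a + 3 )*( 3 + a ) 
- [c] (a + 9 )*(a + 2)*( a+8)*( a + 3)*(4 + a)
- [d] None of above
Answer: b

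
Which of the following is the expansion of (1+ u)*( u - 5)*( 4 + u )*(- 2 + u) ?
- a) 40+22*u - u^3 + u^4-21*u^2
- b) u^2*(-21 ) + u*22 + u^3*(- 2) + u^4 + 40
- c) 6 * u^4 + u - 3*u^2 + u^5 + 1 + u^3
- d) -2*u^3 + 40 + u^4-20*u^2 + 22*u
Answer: b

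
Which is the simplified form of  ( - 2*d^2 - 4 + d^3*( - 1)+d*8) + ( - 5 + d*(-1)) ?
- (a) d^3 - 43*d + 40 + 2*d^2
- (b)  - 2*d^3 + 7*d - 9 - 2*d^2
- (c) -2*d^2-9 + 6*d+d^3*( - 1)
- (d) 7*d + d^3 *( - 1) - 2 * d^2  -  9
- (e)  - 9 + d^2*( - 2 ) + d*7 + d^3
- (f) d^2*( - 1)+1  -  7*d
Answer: d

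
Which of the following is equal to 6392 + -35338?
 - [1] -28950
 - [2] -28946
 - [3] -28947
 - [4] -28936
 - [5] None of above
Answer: 2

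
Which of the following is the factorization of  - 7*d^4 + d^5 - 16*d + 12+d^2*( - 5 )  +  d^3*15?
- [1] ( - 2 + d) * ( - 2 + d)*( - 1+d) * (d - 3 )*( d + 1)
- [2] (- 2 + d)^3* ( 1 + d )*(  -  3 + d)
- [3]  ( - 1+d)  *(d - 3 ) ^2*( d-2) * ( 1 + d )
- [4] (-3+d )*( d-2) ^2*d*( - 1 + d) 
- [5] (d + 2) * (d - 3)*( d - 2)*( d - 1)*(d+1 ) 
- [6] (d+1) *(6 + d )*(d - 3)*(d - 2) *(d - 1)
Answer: 1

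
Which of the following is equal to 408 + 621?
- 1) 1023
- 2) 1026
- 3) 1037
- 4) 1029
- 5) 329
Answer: 4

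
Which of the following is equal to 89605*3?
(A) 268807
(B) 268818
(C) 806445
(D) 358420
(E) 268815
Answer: E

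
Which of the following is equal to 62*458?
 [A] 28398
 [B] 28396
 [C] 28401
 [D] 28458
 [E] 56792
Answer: B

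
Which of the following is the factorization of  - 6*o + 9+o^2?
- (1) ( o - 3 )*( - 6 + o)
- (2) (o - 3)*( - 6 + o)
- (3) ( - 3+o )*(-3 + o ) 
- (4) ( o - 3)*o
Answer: 3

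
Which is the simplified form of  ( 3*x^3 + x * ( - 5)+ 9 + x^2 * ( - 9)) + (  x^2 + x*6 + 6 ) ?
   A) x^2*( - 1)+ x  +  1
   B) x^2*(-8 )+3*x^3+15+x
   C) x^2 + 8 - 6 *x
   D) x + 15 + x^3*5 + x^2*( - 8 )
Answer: B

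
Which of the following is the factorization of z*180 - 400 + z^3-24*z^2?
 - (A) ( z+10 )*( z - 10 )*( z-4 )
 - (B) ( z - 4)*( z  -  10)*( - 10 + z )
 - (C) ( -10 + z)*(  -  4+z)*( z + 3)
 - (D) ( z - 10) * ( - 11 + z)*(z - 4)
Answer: B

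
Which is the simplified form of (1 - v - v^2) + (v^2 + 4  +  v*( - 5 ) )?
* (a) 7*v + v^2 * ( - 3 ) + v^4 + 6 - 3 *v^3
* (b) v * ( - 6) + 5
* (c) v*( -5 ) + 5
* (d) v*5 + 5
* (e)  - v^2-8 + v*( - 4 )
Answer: b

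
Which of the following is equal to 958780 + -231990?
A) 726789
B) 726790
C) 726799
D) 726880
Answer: B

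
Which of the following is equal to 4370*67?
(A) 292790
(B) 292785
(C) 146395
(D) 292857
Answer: A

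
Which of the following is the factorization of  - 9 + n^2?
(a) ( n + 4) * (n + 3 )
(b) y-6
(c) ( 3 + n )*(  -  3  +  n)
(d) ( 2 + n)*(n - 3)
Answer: c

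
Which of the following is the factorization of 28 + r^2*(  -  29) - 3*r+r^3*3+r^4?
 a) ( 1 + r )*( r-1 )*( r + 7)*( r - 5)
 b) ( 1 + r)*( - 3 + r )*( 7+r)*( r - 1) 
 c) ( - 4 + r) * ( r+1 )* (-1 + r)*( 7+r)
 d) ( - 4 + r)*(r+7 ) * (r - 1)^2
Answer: c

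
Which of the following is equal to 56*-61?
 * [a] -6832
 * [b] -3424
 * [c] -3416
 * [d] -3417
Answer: c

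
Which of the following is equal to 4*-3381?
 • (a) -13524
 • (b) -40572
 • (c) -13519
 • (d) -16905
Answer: a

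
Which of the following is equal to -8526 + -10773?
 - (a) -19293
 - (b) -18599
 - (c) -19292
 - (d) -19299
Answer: d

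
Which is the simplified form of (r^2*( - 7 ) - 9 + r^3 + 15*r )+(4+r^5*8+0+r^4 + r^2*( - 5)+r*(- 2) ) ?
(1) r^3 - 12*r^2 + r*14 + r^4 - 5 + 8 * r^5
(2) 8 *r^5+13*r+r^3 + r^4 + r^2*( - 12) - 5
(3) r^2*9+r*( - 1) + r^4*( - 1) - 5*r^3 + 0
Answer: 2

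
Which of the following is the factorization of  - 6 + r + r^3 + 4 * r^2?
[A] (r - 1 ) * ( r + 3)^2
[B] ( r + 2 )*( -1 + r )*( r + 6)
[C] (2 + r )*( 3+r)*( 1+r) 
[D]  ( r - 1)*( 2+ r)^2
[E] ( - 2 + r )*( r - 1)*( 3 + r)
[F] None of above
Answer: F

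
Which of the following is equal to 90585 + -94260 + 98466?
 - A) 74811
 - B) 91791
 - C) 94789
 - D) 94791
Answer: D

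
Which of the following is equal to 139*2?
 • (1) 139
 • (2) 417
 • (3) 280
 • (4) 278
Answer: 4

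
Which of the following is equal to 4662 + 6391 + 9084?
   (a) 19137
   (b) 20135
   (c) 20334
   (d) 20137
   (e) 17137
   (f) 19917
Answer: d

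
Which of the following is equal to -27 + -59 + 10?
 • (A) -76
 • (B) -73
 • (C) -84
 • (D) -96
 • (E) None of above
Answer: A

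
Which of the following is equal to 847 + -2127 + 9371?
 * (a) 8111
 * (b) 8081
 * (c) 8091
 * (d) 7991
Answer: c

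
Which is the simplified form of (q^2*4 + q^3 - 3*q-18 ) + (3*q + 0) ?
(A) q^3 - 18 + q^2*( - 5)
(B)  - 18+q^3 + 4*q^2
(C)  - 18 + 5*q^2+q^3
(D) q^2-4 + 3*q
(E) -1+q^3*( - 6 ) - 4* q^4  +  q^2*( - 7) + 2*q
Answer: B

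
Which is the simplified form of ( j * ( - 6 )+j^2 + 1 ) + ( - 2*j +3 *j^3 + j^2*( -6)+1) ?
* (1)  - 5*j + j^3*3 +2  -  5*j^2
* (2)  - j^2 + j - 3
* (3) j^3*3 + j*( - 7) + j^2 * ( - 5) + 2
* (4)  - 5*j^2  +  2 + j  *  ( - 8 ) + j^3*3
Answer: 4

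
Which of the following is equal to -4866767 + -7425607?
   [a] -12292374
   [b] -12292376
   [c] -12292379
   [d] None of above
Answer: a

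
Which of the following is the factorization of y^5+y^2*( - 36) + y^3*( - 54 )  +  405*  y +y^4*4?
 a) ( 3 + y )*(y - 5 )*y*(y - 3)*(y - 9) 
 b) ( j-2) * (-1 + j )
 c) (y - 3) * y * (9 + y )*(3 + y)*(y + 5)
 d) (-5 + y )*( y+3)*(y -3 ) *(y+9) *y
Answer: d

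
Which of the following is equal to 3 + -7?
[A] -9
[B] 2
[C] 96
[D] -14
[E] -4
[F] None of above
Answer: E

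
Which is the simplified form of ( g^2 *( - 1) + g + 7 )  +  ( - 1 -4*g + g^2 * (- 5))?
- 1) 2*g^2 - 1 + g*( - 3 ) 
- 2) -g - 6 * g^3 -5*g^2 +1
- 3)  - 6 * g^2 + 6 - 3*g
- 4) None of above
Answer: 3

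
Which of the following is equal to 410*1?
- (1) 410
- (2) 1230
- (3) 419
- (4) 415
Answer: 1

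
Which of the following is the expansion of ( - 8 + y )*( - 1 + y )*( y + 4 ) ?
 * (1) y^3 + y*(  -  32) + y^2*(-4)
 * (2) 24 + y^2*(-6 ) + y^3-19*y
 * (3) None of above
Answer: 3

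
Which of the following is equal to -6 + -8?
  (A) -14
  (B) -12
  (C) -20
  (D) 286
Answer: A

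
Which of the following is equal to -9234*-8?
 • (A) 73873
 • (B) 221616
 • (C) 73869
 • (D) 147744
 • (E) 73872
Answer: E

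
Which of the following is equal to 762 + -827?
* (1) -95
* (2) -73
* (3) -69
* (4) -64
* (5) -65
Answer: 5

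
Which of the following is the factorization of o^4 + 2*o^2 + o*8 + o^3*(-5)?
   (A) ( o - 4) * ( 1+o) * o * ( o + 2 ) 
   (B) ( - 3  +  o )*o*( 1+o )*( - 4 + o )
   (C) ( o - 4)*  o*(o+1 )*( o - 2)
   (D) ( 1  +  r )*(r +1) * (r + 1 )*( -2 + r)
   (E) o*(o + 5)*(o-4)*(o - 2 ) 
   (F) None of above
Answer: C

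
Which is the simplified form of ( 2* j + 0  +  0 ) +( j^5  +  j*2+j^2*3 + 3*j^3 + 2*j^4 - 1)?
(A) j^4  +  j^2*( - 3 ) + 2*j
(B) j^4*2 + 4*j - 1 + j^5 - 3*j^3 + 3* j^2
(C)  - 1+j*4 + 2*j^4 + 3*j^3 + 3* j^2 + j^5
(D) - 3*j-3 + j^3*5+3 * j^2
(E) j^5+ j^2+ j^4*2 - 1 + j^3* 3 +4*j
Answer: C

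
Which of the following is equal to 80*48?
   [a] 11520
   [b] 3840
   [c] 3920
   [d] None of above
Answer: b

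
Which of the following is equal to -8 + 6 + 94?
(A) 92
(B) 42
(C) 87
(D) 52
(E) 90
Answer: A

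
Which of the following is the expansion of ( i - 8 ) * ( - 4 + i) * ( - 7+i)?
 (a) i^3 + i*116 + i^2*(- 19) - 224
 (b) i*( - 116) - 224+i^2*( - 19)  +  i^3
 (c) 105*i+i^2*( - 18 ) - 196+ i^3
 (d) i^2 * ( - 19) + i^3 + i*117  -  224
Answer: a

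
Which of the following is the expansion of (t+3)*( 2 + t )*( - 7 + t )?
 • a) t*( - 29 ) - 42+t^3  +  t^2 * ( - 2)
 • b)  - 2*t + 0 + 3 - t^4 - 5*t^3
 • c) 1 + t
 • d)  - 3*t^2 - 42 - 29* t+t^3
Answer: a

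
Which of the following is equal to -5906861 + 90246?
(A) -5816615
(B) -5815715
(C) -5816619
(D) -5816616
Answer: A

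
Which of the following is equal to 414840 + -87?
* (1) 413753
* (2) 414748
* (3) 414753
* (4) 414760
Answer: 3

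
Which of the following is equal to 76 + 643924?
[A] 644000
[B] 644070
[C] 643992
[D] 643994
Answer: A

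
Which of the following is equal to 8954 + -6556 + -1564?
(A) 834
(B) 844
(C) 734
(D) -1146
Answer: A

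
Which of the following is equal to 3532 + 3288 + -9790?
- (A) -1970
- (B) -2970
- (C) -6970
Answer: B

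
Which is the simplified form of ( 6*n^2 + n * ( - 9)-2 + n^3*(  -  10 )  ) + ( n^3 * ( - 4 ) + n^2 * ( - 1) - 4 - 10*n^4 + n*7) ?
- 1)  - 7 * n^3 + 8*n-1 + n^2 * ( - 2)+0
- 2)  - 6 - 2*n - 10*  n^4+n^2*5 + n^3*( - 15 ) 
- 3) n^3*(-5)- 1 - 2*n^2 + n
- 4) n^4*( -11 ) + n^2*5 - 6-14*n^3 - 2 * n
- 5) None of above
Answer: 5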